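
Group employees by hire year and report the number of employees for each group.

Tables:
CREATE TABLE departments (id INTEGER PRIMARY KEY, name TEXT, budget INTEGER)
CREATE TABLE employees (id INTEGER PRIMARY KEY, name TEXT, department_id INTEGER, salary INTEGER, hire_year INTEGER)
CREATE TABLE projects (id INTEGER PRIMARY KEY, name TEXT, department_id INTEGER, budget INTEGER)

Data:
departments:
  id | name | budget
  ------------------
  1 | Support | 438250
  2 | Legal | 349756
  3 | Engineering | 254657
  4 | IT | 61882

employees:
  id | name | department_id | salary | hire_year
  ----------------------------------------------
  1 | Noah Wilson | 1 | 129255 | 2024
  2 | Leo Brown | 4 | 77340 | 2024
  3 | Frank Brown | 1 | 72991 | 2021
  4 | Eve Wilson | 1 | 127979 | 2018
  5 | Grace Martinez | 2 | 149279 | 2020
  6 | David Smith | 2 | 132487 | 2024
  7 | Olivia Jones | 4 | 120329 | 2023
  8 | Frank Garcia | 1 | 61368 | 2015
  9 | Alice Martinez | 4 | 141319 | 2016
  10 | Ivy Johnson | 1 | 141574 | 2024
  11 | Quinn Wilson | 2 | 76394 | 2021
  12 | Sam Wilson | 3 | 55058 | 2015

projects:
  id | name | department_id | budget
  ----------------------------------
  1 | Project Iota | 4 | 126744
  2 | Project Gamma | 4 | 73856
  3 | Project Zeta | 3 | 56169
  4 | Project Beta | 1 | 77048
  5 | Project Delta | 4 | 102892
SELECT hire_year, COUNT(*) AS n FROM employees GROUP BY hire_year

Execution result:
hire_year | n
2015 | 2
2016 | 1
2018 | 1
2020 | 1
2021 | 2
2023 | 1
2024 | 4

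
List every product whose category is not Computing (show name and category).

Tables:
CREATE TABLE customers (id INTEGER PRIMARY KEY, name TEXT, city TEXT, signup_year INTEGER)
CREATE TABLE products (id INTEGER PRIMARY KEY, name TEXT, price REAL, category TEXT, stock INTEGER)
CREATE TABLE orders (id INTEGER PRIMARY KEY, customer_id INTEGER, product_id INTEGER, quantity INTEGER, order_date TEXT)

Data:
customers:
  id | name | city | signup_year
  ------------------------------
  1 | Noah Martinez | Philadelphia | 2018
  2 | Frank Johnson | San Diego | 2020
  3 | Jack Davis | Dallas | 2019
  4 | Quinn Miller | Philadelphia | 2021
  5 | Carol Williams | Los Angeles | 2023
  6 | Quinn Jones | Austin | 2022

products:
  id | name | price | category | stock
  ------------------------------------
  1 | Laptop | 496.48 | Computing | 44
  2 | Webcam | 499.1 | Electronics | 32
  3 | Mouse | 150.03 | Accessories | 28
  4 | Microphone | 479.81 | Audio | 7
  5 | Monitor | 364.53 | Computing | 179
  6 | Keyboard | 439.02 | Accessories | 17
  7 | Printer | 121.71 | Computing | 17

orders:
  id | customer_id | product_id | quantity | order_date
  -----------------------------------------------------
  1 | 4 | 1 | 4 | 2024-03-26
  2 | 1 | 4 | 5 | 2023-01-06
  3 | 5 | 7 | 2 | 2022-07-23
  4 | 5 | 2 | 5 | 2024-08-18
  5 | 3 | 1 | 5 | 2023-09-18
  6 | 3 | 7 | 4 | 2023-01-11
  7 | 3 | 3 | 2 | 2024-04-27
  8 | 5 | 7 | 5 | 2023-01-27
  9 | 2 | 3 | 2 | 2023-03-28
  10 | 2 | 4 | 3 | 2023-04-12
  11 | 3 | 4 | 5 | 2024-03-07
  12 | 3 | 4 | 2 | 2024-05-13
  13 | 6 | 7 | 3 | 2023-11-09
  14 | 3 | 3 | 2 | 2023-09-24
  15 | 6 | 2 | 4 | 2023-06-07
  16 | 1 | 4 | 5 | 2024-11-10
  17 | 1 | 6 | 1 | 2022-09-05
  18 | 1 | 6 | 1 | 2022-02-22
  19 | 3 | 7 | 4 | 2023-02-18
SELECT name, category FROM products WHERE category <> 'Computing'

Execution result:
name | category
Webcam | Electronics
Mouse | Accessories
Microphone | Audio
Keyboard | Accessories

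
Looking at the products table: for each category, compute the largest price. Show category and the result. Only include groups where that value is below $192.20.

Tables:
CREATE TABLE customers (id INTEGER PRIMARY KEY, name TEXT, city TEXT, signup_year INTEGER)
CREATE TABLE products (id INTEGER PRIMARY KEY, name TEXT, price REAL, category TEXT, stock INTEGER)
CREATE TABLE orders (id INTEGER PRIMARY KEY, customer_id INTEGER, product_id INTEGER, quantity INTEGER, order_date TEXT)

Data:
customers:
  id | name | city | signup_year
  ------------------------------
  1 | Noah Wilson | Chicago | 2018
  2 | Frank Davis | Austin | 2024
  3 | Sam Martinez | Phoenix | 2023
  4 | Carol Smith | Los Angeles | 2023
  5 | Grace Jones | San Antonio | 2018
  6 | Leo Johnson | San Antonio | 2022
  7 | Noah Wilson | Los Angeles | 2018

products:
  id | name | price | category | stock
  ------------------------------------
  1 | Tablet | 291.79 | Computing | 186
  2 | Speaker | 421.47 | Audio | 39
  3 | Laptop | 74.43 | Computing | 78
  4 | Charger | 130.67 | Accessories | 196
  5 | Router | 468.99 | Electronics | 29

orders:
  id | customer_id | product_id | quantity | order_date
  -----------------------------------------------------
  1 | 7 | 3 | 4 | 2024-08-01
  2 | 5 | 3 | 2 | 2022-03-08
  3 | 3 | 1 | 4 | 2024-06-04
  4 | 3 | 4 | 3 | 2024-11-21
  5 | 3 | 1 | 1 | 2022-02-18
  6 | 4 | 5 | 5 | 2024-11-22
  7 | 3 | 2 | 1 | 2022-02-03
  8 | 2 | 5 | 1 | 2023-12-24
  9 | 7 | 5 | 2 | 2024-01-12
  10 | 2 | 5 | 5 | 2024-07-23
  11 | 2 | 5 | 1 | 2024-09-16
SELECT category, MAX(price) AS max_price FROM products GROUP BY category HAVING MAX(price) < 192.2

Execution result:
category | max_price
Accessories | 130.67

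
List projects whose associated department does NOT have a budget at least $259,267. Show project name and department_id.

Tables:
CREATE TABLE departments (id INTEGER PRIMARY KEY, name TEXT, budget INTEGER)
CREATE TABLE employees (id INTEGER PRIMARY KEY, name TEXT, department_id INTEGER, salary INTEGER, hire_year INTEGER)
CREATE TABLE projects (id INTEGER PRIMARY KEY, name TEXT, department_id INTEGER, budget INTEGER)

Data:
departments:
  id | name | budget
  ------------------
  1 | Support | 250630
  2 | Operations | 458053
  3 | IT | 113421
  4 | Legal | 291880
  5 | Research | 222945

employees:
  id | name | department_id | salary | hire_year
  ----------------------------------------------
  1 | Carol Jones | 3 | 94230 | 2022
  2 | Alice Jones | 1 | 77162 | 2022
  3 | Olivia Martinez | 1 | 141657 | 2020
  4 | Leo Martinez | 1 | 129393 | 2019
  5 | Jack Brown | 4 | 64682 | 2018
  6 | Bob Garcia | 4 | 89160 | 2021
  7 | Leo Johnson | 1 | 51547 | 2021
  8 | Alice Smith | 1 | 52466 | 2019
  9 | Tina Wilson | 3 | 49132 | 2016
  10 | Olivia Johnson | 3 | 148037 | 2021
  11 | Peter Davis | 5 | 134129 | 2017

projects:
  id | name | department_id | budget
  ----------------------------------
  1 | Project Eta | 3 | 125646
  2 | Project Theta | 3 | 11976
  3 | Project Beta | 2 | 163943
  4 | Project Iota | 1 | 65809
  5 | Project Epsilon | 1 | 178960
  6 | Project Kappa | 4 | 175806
SELECT name, department_id FROM projects WHERE department_id NOT IN (SELECT id FROM departments WHERE budget >= 259267)

Execution result:
name | department_id
Project Eta | 3
Project Theta | 3
Project Iota | 1
Project Epsilon | 1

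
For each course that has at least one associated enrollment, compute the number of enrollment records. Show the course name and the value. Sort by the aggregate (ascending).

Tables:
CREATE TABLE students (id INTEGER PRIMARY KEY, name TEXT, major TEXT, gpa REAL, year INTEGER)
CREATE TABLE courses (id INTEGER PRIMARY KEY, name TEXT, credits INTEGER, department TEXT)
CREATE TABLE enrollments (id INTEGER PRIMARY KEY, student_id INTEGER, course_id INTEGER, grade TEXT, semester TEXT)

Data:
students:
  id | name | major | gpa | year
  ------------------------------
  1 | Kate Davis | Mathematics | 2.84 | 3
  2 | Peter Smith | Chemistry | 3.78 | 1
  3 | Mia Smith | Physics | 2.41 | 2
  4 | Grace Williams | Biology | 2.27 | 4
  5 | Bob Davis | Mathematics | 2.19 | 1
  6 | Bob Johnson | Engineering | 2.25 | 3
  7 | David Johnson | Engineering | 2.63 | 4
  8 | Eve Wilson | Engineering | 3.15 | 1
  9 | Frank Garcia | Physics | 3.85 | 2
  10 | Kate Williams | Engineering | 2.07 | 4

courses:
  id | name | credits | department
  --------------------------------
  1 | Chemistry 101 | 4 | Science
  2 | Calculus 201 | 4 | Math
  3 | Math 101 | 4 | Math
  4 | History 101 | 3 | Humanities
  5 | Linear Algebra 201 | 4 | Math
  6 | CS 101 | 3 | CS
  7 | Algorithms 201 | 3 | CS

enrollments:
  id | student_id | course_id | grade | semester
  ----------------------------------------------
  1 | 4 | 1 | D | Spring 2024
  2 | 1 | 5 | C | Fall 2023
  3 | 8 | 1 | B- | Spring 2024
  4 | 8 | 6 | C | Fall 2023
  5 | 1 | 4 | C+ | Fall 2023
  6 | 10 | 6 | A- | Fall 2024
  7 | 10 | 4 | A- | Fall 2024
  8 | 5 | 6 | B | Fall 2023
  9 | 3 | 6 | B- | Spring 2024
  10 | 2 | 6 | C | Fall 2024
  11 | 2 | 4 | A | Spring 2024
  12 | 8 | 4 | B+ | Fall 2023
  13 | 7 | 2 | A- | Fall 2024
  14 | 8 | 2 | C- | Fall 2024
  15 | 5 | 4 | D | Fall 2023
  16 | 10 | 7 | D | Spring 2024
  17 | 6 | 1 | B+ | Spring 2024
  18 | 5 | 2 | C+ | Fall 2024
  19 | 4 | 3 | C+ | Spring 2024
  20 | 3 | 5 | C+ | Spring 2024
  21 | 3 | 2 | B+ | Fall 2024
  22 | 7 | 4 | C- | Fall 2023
SELECT p.name, COUNT(*) AS n FROM enrollments c JOIN courses p ON c.course_id = p.id GROUP BY p.id, p.name ORDER BY n ASC

Execution result:
name | n
Math 101 | 1
Algorithms 201 | 1
Linear Algebra 201 | 2
Chemistry 101 | 3
Calculus 201 | 4
CS 101 | 5
History 101 | 6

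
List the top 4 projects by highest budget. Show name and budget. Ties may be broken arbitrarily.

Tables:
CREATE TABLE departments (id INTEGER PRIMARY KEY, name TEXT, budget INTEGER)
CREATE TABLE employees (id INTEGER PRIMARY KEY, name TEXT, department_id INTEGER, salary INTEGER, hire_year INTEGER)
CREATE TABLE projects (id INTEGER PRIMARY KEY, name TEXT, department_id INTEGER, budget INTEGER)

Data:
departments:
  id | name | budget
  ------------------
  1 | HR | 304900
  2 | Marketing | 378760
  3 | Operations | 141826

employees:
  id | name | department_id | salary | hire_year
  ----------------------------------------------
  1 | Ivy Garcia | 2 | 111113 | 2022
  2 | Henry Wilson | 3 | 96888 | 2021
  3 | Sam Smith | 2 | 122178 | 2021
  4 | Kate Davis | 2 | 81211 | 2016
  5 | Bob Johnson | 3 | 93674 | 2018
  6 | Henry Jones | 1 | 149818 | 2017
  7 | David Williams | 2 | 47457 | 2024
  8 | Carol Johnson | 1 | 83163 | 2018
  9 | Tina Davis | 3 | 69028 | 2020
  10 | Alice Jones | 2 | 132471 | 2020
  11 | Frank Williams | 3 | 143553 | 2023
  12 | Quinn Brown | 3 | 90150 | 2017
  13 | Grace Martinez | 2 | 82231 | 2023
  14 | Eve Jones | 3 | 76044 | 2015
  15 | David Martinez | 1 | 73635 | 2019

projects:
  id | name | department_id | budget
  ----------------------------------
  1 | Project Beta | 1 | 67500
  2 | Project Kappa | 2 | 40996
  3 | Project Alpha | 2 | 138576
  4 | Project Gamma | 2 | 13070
SELECT name, budget FROM projects ORDER BY budget DESC LIMIT 4

Execution result:
name | budget
Project Alpha | 138576
Project Beta | 67500
Project Kappa | 40996
Project Gamma | 13070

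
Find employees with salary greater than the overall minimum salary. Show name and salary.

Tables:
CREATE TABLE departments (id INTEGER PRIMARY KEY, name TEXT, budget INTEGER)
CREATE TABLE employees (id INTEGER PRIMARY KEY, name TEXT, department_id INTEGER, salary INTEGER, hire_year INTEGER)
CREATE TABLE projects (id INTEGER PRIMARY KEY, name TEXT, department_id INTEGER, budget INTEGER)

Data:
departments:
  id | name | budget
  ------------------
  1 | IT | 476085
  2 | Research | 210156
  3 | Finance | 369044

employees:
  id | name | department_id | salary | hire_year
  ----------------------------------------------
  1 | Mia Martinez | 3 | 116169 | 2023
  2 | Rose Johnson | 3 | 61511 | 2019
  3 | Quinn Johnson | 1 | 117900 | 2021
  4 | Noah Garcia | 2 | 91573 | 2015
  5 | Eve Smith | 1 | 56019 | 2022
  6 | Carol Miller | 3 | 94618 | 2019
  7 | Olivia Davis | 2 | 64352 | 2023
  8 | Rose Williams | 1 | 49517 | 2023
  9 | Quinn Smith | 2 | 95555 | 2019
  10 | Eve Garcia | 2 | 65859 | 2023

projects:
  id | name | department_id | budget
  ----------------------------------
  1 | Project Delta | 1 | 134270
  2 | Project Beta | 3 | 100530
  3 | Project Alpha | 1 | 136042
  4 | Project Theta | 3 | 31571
SELECT name, salary FROM employees WHERE salary > (SELECT MIN(salary) FROM employees)

Execution result:
name | salary
Mia Martinez | 116169
Rose Johnson | 61511
Quinn Johnson | 117900
Noah Garcia | 91573
Eve Smith | 56019
Carol Miller | 94618
Olivia Davis | 64352
Quinn Smith | 95555
Eve Garcia | 65859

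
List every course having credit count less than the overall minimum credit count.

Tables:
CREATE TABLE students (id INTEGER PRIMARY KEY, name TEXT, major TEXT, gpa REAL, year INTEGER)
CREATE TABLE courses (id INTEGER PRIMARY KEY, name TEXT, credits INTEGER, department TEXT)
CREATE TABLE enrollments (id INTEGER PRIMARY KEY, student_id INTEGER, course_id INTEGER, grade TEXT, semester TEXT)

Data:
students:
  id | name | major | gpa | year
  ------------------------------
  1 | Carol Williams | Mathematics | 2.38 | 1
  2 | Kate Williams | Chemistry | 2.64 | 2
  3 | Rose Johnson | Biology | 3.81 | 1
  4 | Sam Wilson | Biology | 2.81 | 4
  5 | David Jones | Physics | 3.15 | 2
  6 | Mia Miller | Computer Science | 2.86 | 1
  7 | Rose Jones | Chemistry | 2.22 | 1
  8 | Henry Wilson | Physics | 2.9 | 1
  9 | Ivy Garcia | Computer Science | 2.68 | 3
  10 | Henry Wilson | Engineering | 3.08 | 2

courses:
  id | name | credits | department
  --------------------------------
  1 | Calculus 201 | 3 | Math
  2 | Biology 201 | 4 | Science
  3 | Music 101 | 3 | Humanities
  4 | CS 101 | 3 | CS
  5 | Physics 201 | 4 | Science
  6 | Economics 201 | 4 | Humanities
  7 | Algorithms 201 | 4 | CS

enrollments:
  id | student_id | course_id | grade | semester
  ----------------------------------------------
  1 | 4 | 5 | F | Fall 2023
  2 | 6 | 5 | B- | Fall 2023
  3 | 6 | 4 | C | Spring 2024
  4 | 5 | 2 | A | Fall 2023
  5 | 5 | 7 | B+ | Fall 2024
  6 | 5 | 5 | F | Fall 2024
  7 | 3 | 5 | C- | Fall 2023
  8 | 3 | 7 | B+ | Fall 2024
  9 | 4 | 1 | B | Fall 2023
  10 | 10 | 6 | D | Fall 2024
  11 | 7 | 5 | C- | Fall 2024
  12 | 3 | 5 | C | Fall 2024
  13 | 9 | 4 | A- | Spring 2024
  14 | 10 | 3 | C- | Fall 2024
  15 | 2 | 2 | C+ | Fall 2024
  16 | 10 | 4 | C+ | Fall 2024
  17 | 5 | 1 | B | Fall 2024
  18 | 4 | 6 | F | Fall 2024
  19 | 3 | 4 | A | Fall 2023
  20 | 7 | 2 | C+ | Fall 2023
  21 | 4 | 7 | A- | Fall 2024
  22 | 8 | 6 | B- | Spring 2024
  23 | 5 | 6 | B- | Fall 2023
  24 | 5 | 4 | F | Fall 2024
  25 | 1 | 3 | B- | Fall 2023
SELECT name, credits FROM courses WHERE credits < (SELECT MIN(credits) FROM courses)

Execution result:
(no rows)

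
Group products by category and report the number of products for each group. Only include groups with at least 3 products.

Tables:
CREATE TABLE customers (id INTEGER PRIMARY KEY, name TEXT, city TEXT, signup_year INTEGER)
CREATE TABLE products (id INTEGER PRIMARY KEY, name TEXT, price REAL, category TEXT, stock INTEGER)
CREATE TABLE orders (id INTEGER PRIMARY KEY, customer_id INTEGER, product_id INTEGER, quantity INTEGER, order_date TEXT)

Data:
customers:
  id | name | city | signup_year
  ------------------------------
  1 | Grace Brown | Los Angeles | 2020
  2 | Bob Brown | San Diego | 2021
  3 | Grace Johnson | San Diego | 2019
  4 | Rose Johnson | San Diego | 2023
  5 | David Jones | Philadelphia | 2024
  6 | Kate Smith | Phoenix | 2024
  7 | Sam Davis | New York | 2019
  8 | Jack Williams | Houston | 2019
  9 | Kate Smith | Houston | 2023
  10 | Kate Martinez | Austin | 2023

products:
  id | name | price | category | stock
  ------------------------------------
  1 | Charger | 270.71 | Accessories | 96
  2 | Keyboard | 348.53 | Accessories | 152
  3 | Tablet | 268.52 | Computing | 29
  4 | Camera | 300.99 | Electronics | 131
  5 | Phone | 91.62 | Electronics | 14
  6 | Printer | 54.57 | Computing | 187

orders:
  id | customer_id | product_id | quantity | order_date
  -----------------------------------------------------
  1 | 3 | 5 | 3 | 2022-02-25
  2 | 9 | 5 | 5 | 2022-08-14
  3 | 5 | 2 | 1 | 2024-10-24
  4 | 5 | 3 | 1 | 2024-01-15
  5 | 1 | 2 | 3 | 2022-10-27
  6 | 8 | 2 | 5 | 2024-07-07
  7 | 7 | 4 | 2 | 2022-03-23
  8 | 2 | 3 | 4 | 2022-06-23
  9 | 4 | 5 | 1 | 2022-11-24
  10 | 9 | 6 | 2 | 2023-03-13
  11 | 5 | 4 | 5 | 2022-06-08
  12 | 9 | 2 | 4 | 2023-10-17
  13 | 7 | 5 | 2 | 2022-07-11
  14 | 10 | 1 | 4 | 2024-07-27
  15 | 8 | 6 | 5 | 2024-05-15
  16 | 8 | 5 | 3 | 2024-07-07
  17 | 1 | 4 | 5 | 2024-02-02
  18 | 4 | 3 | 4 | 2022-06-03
SELECT category, COUNT(*) AS n FROM products GROUP BY category HAVING COUNT(*) >= 3

Execution result:
(no rows)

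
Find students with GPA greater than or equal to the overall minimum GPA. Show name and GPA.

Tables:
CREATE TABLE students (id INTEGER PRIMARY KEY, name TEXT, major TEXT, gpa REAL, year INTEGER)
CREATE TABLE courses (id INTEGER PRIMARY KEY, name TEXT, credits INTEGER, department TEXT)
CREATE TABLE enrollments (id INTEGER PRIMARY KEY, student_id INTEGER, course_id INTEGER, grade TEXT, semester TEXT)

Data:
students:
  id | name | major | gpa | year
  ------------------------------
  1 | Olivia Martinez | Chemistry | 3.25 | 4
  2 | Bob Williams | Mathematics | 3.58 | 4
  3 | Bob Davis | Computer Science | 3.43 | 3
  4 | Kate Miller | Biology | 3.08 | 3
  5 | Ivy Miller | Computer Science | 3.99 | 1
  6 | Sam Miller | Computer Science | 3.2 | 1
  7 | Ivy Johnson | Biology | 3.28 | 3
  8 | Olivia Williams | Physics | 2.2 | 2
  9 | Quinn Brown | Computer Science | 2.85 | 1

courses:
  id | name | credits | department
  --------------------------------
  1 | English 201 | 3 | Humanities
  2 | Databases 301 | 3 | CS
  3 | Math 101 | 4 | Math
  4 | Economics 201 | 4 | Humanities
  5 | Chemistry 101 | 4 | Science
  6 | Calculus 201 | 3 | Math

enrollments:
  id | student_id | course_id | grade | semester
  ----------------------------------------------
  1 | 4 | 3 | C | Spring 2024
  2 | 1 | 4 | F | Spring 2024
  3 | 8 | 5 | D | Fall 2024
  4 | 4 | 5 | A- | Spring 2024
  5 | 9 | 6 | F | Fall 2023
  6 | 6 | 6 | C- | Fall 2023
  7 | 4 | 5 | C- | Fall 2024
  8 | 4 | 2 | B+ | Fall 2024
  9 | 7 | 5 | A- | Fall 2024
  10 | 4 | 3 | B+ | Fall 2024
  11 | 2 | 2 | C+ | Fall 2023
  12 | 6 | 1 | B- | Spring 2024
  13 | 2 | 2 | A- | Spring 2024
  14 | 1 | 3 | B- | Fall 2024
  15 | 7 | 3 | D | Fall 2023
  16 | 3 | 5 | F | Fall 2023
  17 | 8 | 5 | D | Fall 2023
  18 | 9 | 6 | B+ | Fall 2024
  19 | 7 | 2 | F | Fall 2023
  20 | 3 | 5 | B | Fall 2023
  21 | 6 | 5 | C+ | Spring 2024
SELECT name, gpa FROM students WHERE gpa >= (SELECT MIN(gpa) FROM students)

Execution result:
name | gpa
Olivia Martinez | 3.25
Bob Williams | 3.58
Bob Davis | 3.43
Kate Miller | 3.08
Ivy Miller | 3.99
Sam Miller | 3.20
Ivy Johnson | 3.28
Olivia Williams | 2.20
Quinn Brown | 2.85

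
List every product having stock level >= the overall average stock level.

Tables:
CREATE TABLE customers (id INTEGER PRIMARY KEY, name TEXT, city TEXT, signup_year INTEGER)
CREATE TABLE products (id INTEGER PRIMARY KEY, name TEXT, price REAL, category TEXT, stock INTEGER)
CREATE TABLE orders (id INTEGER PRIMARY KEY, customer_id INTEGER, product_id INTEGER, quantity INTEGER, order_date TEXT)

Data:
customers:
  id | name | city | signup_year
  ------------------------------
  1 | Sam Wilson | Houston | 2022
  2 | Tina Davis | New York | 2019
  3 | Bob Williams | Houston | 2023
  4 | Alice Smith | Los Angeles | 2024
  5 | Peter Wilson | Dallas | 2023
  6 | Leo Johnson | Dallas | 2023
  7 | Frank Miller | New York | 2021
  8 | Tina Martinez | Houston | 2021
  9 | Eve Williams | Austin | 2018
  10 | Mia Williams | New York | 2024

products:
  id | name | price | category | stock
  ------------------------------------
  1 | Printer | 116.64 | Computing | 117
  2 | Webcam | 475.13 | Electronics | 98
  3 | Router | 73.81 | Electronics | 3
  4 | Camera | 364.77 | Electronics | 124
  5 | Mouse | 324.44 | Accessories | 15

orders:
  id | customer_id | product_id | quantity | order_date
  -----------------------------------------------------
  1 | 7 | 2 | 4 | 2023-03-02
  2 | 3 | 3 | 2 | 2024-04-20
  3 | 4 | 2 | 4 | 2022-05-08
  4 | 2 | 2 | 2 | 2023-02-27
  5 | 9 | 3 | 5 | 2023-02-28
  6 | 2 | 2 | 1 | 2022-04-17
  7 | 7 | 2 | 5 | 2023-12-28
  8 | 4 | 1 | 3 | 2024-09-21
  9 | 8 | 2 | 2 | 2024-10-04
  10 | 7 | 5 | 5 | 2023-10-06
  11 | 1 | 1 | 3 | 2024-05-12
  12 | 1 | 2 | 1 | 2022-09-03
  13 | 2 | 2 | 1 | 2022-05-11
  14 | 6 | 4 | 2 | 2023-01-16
SELECT name, stock FROM products WHERE stock >= (SELECT AVG(stock) FROM products)

Execution result:
name | stock
Printer | 117
Webcam | 98
Camera | 124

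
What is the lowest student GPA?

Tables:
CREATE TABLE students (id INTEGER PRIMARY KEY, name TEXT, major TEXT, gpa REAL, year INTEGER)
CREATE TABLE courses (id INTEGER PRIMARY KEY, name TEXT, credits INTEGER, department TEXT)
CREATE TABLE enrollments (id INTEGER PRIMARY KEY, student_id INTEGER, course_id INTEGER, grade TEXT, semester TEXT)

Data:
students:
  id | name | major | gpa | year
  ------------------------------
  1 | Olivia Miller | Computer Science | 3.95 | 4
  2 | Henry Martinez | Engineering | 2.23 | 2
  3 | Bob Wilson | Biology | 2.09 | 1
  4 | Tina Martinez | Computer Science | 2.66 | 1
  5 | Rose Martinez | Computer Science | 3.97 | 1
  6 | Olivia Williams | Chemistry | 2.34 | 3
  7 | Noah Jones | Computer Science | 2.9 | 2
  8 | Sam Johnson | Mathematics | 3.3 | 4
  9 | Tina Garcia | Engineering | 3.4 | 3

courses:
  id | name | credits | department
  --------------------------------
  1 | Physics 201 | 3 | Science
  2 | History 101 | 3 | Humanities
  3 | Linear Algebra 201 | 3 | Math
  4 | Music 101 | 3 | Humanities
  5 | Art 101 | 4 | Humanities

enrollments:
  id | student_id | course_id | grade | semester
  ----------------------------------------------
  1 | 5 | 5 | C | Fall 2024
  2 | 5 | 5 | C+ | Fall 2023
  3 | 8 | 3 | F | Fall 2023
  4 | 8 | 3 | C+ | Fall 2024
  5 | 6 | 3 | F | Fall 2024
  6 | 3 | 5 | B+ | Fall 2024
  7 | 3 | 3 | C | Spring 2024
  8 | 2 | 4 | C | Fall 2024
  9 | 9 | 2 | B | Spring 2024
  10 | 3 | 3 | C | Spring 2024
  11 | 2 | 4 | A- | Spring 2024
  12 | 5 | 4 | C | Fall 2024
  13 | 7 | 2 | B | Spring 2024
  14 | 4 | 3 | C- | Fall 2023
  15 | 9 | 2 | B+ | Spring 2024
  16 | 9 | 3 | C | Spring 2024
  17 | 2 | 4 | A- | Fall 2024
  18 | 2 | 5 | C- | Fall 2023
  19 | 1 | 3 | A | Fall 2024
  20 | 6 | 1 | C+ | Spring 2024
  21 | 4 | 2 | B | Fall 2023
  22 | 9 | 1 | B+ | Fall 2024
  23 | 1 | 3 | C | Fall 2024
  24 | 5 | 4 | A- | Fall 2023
SELECT MIN(gpa) FROM students

Execution result:
2.09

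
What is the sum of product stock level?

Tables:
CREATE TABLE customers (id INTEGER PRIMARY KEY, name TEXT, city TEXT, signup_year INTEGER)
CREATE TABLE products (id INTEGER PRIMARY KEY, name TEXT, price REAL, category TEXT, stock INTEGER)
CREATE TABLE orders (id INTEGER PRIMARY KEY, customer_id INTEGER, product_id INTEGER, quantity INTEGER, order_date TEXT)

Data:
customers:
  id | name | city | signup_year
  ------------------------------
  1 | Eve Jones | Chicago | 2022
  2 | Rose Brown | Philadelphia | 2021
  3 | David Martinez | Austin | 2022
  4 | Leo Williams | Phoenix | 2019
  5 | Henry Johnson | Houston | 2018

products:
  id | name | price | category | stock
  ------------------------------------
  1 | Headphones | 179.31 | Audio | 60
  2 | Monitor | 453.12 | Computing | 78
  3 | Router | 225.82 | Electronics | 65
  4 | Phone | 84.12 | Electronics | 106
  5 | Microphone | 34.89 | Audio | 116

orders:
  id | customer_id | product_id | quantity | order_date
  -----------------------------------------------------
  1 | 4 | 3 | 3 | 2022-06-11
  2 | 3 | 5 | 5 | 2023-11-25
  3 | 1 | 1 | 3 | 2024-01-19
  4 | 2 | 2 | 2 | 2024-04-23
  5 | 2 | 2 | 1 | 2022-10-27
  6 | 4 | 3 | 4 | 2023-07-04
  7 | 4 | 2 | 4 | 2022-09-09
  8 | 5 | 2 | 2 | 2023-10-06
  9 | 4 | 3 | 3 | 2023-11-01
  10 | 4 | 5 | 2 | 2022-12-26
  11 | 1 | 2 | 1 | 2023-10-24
SELECT SUM(stock) FROM products

Execution result:
425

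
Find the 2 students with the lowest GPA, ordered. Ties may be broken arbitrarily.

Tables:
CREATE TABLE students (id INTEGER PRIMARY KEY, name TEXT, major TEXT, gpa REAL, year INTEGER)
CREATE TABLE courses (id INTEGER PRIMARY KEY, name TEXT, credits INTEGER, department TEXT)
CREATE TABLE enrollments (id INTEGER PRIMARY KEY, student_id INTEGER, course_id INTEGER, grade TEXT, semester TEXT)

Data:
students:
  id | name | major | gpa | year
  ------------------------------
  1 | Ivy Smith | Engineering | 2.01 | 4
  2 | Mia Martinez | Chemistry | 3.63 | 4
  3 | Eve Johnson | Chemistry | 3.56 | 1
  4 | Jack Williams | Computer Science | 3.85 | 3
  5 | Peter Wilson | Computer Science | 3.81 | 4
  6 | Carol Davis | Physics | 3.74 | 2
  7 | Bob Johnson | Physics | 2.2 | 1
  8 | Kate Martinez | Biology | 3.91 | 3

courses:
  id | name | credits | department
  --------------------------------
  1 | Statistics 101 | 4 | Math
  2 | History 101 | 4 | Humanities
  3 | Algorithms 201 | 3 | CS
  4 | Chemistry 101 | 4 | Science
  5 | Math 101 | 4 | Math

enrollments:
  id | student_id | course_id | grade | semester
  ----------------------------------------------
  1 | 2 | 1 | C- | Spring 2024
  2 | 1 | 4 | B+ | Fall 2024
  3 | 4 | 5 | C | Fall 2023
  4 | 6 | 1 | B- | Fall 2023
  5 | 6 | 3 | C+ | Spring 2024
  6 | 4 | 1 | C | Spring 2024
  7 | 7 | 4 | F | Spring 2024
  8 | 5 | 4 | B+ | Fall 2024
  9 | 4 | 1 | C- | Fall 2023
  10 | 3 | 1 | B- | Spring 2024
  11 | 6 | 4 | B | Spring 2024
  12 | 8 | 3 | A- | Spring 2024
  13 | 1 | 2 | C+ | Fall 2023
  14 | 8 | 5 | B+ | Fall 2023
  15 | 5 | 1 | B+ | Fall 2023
SELECT name, gpa FROM students ORDER BY gpa ASC LIMIT 2

Execution result:
name | gpa
Ivy Smith | 2.01
Bob Johnson | 2.20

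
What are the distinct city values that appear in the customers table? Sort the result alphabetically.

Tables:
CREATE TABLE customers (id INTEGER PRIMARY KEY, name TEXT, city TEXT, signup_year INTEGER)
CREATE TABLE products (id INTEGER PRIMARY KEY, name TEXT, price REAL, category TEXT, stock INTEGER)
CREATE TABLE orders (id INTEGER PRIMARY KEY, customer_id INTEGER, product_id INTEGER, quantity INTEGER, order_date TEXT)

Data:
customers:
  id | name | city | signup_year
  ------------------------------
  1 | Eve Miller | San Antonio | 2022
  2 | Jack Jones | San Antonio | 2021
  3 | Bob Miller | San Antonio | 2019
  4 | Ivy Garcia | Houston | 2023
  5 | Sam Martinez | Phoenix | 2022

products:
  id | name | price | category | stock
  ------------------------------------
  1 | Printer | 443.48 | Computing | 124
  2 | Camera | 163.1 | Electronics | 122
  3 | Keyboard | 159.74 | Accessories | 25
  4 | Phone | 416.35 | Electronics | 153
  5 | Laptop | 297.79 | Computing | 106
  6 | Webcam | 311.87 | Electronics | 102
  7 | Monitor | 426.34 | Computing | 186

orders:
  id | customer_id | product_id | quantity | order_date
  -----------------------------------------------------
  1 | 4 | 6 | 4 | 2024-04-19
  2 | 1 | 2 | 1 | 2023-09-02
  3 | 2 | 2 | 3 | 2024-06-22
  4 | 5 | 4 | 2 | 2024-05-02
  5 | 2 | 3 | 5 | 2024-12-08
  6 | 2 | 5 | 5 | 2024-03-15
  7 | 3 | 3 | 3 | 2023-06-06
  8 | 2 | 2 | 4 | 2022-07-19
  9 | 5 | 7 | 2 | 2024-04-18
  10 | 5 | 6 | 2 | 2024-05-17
SELECT DISTINCT city FROM customers ORDER BY city

Execution result:
city
Houston
Phoenix
San Antonio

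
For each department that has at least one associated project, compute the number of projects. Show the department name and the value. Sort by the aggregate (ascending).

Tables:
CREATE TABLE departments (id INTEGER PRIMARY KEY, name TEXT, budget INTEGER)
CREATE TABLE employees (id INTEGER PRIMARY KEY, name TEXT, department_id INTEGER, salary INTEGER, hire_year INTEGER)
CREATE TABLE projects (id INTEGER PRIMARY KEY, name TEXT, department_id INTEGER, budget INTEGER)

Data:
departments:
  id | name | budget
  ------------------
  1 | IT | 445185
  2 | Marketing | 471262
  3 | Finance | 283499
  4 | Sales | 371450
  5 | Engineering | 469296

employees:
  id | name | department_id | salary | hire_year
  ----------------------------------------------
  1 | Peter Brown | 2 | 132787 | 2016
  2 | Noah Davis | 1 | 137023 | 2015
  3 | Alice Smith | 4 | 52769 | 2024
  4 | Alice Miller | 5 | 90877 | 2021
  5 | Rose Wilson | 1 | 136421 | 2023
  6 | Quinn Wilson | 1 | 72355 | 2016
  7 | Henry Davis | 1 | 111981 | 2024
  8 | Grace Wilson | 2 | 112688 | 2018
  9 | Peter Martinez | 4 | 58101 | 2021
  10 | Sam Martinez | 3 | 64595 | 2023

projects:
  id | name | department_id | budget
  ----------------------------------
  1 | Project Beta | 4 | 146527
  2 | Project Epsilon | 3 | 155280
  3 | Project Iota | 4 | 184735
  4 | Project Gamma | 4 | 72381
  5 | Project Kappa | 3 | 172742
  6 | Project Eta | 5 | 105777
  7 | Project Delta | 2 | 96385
SELECT p.name, COUNT(*) AS n FROM projects c JOIN departments p ON c.department_id = p.id GROUP BY p.id, p.name ORDER BY n ASC

Execution result:
name | n
Marketing | 1
Engineering | 1
Finance | 2
Sales | 3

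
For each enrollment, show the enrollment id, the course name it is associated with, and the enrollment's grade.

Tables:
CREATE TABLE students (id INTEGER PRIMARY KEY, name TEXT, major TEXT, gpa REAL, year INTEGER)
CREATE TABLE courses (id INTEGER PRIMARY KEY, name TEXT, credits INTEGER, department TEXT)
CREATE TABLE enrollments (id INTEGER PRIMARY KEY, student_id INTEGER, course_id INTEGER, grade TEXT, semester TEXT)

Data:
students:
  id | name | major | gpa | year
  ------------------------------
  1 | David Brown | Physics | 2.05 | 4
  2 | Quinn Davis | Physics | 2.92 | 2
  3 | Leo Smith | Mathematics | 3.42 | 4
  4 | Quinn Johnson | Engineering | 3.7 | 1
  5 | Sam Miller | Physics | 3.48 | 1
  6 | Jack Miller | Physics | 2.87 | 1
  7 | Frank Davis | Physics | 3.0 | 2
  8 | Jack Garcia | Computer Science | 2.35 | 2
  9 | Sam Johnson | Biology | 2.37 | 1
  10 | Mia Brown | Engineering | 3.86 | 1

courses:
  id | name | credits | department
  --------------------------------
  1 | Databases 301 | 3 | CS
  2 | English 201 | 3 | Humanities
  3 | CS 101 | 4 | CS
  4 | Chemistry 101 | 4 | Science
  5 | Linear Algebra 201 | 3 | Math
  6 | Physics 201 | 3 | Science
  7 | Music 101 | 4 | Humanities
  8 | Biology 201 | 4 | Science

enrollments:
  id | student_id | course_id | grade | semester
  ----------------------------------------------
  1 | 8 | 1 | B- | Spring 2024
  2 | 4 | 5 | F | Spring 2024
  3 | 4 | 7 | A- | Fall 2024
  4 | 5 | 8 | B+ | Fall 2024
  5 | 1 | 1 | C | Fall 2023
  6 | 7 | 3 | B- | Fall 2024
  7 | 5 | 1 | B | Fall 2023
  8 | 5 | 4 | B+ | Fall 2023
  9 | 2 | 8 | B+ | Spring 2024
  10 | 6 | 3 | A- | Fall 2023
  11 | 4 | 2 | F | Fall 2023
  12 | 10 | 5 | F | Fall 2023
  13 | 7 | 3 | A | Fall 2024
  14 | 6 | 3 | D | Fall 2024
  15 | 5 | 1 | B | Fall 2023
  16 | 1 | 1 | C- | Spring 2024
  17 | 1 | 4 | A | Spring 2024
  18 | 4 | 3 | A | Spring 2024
SELECT c.id, p.name AS course, c.grade FROM enrollments c JOIN courses p ON c.course_id = p.id

Execution result:
id | course | grade
1 | Databases 301 | B-
2 | Linear Algebra 201 | F
3 | Music 101 | A-
4 | Biology 201 | B+
5 | Databases 301 | C
6 | CS 101 | B-
7 | Databases 301 | B
8 | Chemistry 101 | B+
9 | Biology 201 | B+
10 | CS 101 | A-
11 | English 201 | F
12 | Linear Algebra 201 | F
13 | CS 101 | A
14 | CS 101 | D
15 | Databases 301 | B
16 | Databases 301 | C-
17 | Chemistry 101 | A
18 | CS 101 | A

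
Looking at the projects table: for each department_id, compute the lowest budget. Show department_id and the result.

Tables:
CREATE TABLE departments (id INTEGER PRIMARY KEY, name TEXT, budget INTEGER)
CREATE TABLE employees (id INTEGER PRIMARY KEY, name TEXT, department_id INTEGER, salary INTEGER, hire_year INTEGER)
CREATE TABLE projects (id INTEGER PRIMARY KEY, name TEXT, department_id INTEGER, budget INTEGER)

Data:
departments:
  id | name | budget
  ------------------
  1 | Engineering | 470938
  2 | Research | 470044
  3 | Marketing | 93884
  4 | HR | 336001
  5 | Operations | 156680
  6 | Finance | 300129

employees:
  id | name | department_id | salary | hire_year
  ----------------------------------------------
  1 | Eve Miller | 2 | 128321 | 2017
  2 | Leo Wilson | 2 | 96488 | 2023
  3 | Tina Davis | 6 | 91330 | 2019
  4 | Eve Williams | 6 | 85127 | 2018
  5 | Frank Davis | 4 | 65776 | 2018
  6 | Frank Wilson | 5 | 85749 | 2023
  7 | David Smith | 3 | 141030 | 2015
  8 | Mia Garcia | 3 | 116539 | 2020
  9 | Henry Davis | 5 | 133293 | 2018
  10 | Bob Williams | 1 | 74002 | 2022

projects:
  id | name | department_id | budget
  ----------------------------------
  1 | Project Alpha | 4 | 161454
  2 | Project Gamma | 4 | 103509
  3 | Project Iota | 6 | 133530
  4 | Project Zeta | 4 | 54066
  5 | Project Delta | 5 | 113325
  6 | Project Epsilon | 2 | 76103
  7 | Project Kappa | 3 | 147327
SELECT department_id, MIN(budget) AS min_budget FROM projects GROUP BY department_id

Execution result:
department_id | min_budget
2 | 76103
3 | 147327
4 | 54066
5 | 113325
6 | 133530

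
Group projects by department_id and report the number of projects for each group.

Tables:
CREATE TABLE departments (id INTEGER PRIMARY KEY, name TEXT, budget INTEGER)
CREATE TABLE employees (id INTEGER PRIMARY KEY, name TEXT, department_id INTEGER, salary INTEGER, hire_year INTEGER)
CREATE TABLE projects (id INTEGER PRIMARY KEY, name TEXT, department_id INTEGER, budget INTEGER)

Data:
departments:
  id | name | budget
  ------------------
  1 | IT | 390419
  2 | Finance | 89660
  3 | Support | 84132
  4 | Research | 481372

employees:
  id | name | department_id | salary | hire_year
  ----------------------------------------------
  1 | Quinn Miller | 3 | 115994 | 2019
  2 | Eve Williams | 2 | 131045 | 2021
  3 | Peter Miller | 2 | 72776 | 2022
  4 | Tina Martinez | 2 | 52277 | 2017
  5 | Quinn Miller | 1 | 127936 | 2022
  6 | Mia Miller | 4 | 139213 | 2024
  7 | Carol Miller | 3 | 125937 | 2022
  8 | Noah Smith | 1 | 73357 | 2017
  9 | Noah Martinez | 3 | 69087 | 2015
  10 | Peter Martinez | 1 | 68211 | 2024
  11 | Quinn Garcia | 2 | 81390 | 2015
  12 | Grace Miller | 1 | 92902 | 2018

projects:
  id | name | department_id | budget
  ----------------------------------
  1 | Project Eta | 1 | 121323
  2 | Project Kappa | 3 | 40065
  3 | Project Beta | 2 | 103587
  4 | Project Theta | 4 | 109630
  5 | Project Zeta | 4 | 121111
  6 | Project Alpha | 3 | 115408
SELECT department_id, COUNT(*) AS n FROM projects GROUP BY department_id

Execution result:
department_id | n
1 | 1
2 | 1
3 | 2
4 | 2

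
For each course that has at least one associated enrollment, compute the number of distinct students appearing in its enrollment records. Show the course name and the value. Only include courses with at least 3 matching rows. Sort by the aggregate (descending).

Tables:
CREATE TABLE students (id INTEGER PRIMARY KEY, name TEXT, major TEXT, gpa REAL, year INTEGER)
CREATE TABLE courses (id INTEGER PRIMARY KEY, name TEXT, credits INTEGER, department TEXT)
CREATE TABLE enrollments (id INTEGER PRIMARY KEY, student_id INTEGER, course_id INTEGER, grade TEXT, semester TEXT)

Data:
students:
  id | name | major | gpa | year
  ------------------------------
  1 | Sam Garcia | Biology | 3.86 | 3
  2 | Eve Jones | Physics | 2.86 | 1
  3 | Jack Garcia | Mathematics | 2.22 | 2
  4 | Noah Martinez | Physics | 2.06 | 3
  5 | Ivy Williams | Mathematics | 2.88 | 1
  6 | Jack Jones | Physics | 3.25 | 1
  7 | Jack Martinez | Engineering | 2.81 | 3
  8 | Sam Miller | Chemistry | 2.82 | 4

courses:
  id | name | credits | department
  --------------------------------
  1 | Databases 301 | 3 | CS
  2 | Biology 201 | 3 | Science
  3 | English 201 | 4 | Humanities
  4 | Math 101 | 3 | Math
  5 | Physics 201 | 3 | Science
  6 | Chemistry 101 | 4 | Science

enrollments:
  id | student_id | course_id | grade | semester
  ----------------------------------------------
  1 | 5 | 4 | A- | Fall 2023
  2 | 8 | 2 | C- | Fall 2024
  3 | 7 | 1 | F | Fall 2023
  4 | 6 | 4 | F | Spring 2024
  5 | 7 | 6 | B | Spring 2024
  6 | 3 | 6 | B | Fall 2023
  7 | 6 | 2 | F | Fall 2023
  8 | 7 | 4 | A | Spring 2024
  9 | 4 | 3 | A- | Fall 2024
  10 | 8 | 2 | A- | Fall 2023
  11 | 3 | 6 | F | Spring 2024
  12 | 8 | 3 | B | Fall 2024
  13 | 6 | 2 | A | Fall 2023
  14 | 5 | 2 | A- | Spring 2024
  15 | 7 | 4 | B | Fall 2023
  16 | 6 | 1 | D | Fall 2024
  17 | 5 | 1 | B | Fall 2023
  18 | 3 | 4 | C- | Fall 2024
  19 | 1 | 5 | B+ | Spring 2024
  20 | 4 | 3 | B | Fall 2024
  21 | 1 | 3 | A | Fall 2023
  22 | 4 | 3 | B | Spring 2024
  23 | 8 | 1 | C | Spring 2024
SELECT p.name, COUNT(DISTINCT c.student_id) AS distinct_student_count FROM enrollments c JOIN courses p ON c.course_id = p.id GROUP BY p.id, p.name HAVING COUNT(*) >= 3 ORDER BY distinct_student_count DESC

Execution result:
name | distinct_student_count
Databases 301 | 4
Math 101 | 4
Biology 201 | 3
English 201 | 3
Chemistry 101 | 2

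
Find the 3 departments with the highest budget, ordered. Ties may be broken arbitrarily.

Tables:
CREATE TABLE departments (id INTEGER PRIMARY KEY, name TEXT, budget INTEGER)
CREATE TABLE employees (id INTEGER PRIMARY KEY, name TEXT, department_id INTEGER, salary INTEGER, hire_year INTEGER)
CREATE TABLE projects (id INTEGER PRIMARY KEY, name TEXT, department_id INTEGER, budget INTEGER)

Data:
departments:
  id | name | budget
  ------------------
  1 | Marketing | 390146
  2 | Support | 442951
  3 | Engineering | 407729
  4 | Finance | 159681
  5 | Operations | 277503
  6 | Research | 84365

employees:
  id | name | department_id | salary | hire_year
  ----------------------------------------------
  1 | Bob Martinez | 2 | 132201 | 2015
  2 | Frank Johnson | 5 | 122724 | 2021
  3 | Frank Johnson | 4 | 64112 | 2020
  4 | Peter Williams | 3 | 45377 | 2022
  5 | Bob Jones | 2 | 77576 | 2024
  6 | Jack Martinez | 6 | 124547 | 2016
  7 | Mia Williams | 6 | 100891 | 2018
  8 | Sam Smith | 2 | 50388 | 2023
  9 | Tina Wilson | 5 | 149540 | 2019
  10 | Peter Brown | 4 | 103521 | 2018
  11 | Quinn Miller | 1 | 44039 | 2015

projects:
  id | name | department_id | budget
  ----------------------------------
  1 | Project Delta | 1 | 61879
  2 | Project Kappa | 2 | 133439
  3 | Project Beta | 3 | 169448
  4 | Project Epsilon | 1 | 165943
SELECT name, budget FROM departments ORDER BY budget DESC LIMIT 3

Execution result:
name | budget
Support | 442951
Engineering | 407729
Marketing | 390146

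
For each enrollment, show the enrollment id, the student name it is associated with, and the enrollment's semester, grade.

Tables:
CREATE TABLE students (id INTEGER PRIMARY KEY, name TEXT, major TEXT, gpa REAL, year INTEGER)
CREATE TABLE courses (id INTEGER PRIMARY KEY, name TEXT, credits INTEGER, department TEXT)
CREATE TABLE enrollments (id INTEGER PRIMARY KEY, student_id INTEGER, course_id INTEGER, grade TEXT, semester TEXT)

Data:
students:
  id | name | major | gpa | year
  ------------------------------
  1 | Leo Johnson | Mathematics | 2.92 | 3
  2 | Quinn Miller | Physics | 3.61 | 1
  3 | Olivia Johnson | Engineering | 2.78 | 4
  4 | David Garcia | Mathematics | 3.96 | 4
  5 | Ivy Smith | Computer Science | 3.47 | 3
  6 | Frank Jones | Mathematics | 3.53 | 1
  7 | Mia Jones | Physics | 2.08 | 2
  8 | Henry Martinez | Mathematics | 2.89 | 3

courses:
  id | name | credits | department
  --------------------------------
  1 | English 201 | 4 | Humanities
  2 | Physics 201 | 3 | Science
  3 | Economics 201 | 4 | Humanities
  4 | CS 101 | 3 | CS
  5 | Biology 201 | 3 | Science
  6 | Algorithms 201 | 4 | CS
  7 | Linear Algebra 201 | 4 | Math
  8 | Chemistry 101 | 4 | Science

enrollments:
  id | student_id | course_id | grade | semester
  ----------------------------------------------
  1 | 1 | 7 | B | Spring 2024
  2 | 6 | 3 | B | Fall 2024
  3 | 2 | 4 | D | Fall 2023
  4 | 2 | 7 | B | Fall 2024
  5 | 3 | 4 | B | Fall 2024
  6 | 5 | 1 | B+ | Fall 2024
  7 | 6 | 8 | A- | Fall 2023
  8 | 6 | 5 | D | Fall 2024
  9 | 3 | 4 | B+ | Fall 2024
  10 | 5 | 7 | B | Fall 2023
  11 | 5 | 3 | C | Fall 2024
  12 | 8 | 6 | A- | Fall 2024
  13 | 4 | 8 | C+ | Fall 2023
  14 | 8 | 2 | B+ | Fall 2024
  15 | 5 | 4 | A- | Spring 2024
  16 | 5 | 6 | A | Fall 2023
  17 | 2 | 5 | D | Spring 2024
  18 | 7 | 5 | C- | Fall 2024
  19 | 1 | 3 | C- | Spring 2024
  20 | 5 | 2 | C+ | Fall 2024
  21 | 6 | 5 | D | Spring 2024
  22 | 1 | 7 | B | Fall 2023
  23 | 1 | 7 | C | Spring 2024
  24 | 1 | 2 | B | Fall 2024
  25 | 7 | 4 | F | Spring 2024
SELECT c.id, p.name AS student, c.semester, c.grade FROM enrollments c JOIN students p ON c.student_id = p.id

Execution result:
id | student | semester | grade
1 | Leo Johnson | Spring 2024 | B
2 | Frank Jones | Fall 2024 | B
3 | Quinn Miller | Fall 2023 | D
4 | Quinn Miller | Fall 2024 | B
5 | Olivia Johnson | Fall 2024 | B
6 | Ivy Smith | Fall 2024 | B+
7 | Frank Jones | Fall 2023 | A-
8 | Frank Jones | Fall 2024 | D
9 | Olivia Johnson | Fall 2024 | B+
10 | Ivy Smith | Fall 2023 | B
11 | Ivy Smith | Fall 2024 | C
12 | Henry Martinez | Fall 2024 | A-
13 | David Garcia | Fall 2023 | C+
14 | Henry Martinez | Fall 2024 | B+
15 | Ivy Smith | Spring 2024 | A-
16 | Ivy Smith | Fall 2023 | A
17 | Quinn Miller | Spring 2024 | D
18 | Mia Jones | Fall 2024 | C-
19 | Leo Johnson | Spring 2024 | C-
20 | Ivy Smith | Fall 2024 | C+
21 | Frank Jones | Spring 2024 | D
22 | Leo Johnson | Fall 2023 | B
23 | Leo Johnson | Spring 2024 | C
24 | Leo Johnson | Fall 2024 | B
25 | Mia Jones | Spring 2024 | F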